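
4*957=3828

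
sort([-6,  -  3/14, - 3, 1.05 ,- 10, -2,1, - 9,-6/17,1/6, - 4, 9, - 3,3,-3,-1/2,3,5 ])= [ - 10, -9,  -  6 , - 4,- 3, - 3,  -  3,  -  2, - 1/2,-6/17, - 3/14, 1/6, 1,1.05 , 3,3, 5, 9 ] 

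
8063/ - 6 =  - 8063/6 = - 1343.83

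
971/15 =971/15 = 64.73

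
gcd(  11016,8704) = 136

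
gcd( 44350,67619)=1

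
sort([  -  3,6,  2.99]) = [-3, 2.99,6 ] 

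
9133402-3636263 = 5497139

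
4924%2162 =600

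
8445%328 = 245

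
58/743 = 58/743 = 0.08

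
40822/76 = 20411/38  =  537.13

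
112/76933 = 112/76933 =0.00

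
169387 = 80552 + 88835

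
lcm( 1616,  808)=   1616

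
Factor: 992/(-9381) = - 2^5*3^(-1) *31^1 * 53^( - 1 )*59^( - 1 ) 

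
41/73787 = 41/73787 = 0.00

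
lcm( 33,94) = 3102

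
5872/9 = 5872/9 = 652.44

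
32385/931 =34 + 731/931 = 34.79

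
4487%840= 287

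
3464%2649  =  815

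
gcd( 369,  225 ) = 9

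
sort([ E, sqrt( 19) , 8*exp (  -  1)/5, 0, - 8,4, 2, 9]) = [ - 8, 0, 8*exp( - 1 ) /5, 2,E, 4, sqrt( 19 ),9 ] 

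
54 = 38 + 16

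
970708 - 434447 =536261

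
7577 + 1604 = 9181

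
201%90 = 21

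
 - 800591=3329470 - 4130061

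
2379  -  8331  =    -  5952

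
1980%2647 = 1980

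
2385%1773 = 612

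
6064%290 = 264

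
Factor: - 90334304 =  - 2^5*29^1*311^1*313^1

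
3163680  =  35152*90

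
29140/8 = 3642 + 1/2 = 3642.50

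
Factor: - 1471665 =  - 3^1*5^1 * 13^1*7547^1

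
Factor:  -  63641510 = - 2^1*5^1*173^1*36787^1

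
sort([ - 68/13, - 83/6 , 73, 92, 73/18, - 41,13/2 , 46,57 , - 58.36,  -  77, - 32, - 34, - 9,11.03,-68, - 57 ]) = [ - 77, - 68, - 58.36, - 57, - 41, - 34, - 32, - 83/6, - 9 , - 68/13, 73/18,13/2,11.03, 46, 57,73, 92]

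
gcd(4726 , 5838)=278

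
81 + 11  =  92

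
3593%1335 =923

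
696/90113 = 696/90113 = 0.01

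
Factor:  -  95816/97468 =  - 58/59 =-2^1*29^1*59^( - 1 ) 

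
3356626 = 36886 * 91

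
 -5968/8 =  - 746 = -746.00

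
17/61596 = 17/61596 = 0.00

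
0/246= 0 = 0.00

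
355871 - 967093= -611222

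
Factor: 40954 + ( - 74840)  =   - 33886 = - 2^1 * 16943^1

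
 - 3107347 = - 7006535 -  -3899188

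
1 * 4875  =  4875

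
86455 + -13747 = 72708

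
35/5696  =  35/5696 = 0.01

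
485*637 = 308945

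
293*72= 21096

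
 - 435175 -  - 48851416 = 48416241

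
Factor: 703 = 19^1*37^1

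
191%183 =8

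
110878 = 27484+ 83394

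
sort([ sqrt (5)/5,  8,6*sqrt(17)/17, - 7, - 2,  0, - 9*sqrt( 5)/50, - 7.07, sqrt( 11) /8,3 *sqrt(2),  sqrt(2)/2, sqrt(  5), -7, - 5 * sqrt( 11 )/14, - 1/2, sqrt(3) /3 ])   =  [ - 7.07, - 7, - 7  , - 2, - 5 * sqrt(11)/14 , - 1/2, - 9*  sqrt( 5)/50, 0,sqrt( 11)/8, sqrt( 5) /5, sqrt(3)/3,sqrt(2)/2,6*sqrt( 17)/17, sqrt(5),3*sqrt( 2), 8]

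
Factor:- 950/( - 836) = 2^( -1)*5^2*11^( - 1) = 25/22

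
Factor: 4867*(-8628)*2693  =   - 2^2*3^1* 31^1*157^1*719^1*2693^1 = - 113085737868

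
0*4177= 0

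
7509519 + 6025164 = 13534683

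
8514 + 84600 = 93114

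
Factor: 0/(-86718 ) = 0 =0^1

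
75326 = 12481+62845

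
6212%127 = 116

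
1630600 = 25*65224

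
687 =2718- 2031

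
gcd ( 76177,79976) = 1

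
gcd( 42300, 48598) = 94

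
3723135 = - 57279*( - 65)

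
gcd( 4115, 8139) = 1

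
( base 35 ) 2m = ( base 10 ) 92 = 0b1011100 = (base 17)57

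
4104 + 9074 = 13178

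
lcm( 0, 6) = 0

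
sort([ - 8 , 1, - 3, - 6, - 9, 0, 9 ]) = [ - 9, - 8, - 6,-3,  0,1, 9] 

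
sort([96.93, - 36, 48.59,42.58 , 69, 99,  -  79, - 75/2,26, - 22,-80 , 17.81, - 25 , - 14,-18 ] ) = [ - 80,  -  79,-75/2,-36, - 25,  -  22,-18 , - 14, 17.81,26,42.58, 48.59, 69,96.93, 99]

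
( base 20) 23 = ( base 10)43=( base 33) 1A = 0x2B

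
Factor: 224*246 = 2^6*3^1*7^1*41^1=55104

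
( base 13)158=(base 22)B0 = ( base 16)f2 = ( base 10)242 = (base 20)C2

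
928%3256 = 928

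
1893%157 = 9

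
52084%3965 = 539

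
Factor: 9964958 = 2^1 *17^1*293087^1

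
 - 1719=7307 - 9026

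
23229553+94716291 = 117945844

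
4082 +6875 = 10957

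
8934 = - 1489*(-6 )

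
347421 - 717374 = - 369953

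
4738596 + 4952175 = 9690771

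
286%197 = 89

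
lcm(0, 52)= 0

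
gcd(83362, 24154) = 2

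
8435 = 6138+2297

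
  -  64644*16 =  - 1034304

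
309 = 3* 103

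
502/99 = 502/99 = 5.07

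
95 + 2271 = 2366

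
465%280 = 185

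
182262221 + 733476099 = 915738320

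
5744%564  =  104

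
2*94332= 188664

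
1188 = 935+253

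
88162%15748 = 9422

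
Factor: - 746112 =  - 2^7*3^1*29^1*67^1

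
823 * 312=256776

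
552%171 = 39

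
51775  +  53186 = 104961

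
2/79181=2/79181= 0.00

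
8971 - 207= 8764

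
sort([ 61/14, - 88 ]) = [ - 88, 61/14 ] 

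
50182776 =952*52713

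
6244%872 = 140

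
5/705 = 1/141 = 0.01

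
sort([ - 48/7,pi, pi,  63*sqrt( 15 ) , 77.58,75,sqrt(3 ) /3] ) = [  -  48/7,sqrt(3)/3, pi,pi,75,77.58,63*sqrt (15)] 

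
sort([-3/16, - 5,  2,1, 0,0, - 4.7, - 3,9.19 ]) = [ - 5,-4.7, - 3, - 3/16, 0 , 0,1,2 , 9.19 ]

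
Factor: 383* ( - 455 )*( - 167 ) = 29102255 = 5^1*7^1*13^1*167^1*383^1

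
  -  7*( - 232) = 1624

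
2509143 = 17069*147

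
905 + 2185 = 3090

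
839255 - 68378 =770877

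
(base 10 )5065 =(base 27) 6PG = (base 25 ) 82f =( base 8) 11711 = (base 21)BA4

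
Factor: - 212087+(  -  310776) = -11^1*47533^1 = - 522863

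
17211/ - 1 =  - 17211  +  0/1 = - 17211.00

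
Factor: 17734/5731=2^1* 11^(- 1)*521^( - 1 )*8867^1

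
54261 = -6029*( - 9) 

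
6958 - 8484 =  - 1526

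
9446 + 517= 9963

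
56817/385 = 56817/385 = 147.58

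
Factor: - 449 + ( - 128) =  - 577=-  577^1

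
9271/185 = 50  +  21/185 = 50.11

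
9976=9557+419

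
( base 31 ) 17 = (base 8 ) 46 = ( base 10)38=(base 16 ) 26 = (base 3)1102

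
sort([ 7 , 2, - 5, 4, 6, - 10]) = [ - 10 ,- 5 , 2,4,6 , 7 ]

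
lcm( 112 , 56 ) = 112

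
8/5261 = 8/5261 = 0.00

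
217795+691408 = 909203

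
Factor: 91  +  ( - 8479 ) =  - 2^2*3^2*233^1 = - 8388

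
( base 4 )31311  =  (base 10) 885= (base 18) 2d3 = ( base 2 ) 1101110101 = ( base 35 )pa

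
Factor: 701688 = 2^3*3^1*  13^2*173^1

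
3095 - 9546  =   - 6451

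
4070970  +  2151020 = 6221990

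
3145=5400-2255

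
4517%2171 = 175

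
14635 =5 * 2927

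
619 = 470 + 149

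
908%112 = 12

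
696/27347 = 24/943  =  0.03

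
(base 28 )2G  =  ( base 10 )72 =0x48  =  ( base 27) 2i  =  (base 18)40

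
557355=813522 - 256167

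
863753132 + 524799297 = 1388552429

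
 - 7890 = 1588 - 9478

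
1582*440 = 696080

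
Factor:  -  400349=-19^2*1109^1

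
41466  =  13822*3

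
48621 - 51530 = -2909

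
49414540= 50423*980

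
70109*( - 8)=- 560872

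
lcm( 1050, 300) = 2100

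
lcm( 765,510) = 1530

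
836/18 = 418/9  =  46.44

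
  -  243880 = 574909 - 818789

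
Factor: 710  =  2^1*5^1*71^1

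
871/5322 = 871/5322=0.16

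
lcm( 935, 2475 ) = 42075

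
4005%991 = 41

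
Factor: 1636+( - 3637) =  - 3^1*23^1*29^1 = -2001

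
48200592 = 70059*688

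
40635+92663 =133298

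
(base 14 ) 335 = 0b1001111011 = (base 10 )635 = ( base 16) 27b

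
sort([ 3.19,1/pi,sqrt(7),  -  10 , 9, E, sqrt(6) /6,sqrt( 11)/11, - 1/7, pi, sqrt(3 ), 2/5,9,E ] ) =[-10, -1/7, sqrt(11 )/11,1/pi, 2/5, sqrt(6 )/6,sqrt( 3),sqrt(7 ), E,E,pi,3.19, 9, 9]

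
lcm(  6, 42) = 42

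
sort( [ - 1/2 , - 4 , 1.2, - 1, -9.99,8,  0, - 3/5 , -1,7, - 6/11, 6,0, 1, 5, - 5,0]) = [ - 9.99, - 5, - 4, - 1,-1, - 3/5, - 6/11, - 1/2,0, 0,  0,  1,1.2,  5 , 6,7,8 ] 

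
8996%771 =515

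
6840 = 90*76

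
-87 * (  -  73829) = 6423123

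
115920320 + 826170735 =942091055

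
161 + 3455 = 3616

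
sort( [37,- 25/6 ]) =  [ - 25/6, 37 ]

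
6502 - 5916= 586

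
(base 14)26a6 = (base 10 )6810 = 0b1101010011010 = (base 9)10306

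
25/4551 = 25/4551 = 0.01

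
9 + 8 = 17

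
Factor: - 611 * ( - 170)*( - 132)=-2^3*3^1*5^1*11^1*13^1*17^1*  47^1 = - 13710840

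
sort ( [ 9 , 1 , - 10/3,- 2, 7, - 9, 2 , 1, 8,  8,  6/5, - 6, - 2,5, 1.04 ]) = [ - 9, - 6, - 10/3, - 2,-2, 1 , 1,1.04 , 6/5,2, 5, 7, 8,8,  9]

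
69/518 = 69/518 = 0.13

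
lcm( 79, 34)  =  2686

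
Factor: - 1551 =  - 3^1* 11^1*47^1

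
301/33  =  301/33 = 9.12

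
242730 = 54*4495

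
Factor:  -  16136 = -2^3*2017^1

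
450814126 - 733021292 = - 282207166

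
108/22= 4 + 10/11 = 4.91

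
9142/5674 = 1 + 1734/2837 = 1.61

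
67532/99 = 67532/99 = 682.14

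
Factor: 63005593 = 7^1*167^1*53897^1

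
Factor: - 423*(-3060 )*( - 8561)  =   - 11081187180 = - 2^2 * 3^4*5^1*7^1 * 17^1 * 47^1 * 1223^1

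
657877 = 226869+431008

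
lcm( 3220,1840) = 12880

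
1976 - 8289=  -6313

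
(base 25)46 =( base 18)5G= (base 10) 106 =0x6A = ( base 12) 8A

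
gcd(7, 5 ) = 1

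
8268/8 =2067/2=1033.50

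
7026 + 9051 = 16077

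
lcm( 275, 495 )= 2475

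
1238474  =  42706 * 29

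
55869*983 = 54919227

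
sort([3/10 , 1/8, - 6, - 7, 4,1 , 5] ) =[ - 7 , - 6, 1/8, 3/10,1,4,5 ] 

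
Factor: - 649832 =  - 2^3*29^1* 2801^1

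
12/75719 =12/75719 =0.00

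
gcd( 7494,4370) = 2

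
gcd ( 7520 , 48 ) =16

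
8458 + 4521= 12979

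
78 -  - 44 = 122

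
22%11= 0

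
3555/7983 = 395/887 = 0.45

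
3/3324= 1/1108 = 0.00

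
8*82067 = 656536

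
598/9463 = 598/9463 =0.06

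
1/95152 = 1/95152 = 0.00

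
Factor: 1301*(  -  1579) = -1301^1*1579^1 = -  2054279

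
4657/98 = 47 +51/98 = 47.52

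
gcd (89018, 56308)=2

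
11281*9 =101529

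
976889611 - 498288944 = 478600667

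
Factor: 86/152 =2^(-2 )  *19^( -1 ) * 43^1=43/76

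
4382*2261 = 9907702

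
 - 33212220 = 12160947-45373167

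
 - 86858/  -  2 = 43429+0/1 = 43429.00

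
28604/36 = 7151/9 =794.56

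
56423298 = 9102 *6199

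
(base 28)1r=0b110111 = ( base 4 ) 313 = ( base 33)1m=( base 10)55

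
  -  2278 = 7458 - 9736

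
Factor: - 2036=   -  2^2*509^1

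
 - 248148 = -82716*3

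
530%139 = 113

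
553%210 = 133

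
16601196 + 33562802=50163998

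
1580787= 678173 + 902614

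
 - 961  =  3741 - 4702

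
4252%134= 98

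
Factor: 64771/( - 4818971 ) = -7^1*19^1 * 293^( - 1)*487^1 * 16447^(- 1)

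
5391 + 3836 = 9227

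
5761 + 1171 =6932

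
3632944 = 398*9128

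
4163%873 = 671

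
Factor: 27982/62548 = 17/38=2^(-1 )*17^1*19^(  -  1 ) 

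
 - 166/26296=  - 1 + 13065/13148 = -0.01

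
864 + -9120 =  - 8256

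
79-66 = 13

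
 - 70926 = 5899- 76825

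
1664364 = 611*2724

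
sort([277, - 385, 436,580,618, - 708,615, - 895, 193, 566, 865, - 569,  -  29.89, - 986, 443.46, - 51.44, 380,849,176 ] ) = [- 986, - 895,  -  708,-569,  -  385, - 51.44, - 29.89, 176,193,277,380,  436, 443.46,566,580,  615 , 618,  849,865 ] 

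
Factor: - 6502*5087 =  - 2^1  *  3251^1*5087^1 = -33075674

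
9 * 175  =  1575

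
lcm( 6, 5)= 30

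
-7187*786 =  - 5648982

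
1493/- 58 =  - 26 + 15/58 = - 25.74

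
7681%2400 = 481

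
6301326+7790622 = 14091948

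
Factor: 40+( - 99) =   -  59 = - 59^1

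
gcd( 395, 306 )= 1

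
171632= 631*272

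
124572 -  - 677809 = 802381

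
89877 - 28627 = 61250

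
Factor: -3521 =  - 7^1*503^1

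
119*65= 7735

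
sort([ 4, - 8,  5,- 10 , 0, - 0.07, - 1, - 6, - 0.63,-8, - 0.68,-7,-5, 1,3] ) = [-10, - 8 , -8,-7, - 6, - 5, - 1, - 0.68,-0.63,-0.07, 0,1, 3, 4, 5 ] 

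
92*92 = 8464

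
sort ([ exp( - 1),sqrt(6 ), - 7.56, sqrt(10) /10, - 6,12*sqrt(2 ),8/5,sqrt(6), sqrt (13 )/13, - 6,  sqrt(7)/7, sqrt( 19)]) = [ - 7.56, - 6, - 6, sqrt( 13 )/13,sqrt( 10)/10, exp( - 1), sqrt(7 )/7, 8/5, sqrt(6 ), sqrt(6 ),  sqrt(19), 12*sqrt(2 )]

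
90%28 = 6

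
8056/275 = 29 + 81/275 = 29.29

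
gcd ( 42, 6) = 6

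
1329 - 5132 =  - 3803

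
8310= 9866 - 1556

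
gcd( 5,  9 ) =1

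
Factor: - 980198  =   - 2^1*257^1*1907^1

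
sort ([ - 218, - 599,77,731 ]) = [ - 599, - 218, 77,731 ]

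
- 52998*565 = - 29943870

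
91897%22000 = 3897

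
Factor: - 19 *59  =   - 1121 = - 19^1 * 59^1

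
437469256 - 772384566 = -334915310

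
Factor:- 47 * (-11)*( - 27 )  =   - 13959 = - 3^3*11^1*47^1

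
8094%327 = 246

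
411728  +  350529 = 762257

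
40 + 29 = 69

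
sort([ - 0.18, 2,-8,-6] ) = [-8, - 6 , - 0.18,2] 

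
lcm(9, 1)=9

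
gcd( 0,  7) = 7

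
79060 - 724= 78336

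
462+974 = 1436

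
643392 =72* 8936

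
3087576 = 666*4636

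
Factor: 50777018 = 2^1 * 167^1*152027^1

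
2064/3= 688  =  688.00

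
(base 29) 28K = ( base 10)1934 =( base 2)11110001110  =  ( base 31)20C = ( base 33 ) 1PK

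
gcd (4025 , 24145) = 5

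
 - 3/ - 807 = 1/269=0.00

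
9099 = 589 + 8510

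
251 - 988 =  -737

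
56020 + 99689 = 155709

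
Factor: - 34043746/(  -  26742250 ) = 5^(-3)*11^1* 41^( - 1) *89^1*2609^( - 1) * 17387^1 = 17021873/13371125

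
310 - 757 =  - 447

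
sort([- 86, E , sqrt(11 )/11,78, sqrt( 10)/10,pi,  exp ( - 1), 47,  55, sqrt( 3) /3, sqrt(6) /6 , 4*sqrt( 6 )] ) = [ - 86,sqrt( 11) /11 , sqrt( 10 ) /10,  exp( - 1),sqrt( 6 )/6,sqrt( 3 ) /3,  E, pi, 4 * sqrt(6), 47,55,  78] 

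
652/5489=652/5489 = 0.12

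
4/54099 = 4/54099 = 0.00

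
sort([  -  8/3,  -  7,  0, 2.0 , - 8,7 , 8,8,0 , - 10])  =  [ - 10, - 8 , - 7, - 8/3, 0, 0,2.0,7 , 8, 8] 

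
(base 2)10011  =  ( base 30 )j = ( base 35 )J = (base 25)j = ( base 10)19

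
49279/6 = 8213+1/6 = 8213.17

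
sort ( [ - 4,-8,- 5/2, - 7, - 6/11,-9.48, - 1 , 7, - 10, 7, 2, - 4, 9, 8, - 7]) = [ - 10, - 9.48 , - 8, - 7,-7, - 4, - 4,- 5/2,  -  1, - 6/11,2, 7, 7,8, 9] 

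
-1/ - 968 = 1/968 = 0.00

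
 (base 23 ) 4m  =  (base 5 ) 424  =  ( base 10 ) 114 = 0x72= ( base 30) 3O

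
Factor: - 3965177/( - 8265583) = 23^1*1997^( - 1)*4139^ ( -1 ) * 172399^1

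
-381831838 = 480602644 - 862434482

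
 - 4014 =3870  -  7884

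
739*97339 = 71933521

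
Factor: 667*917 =7^1*23^1*29^1*131^1  =  611639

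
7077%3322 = 433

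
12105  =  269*45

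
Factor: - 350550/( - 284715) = 2^1  *3^(  -  2)*5^1*37^( - 1)*41^1 = 410/333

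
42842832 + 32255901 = 75098733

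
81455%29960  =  21535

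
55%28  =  27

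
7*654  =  4578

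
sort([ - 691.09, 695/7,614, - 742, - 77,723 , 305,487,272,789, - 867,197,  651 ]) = [ - 867, - 742, - 691.09, - 77 , 695/7,197,272, 305,487, 614,651 , 723, 789 ]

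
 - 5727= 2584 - 8311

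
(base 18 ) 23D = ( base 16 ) 2cb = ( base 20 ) 1ff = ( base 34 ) L1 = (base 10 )715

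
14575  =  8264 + 6311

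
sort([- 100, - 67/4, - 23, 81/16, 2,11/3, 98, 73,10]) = [  -  100, - 23,  -  67/4,2,  11/3, 81/16, 10, 73,98 ] 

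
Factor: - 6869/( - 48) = 2^( - 4)*3^( - 1) * 6869^1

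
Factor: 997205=5^1 * 11^1*18131^1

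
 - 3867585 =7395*( - 523) 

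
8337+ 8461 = 16798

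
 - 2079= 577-2656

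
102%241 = 102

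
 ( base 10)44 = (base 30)1E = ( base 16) 2C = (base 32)1C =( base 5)134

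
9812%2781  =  1469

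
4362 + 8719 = 13081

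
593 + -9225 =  - 8632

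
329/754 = 329/754 =0.44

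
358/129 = 2  +  100/129 = 2.78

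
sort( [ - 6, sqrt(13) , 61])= [-6 , sqrt( 13), 61 ]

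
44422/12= 3701+5/6 = 3701.83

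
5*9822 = 49110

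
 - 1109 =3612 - 4721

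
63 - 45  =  18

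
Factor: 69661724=2^2*11^1*89^1*17789^1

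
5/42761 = 5/42761 = 0.00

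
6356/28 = 227 = 227.00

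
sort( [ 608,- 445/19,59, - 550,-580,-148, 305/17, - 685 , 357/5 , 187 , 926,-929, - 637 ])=[ - 929,- 685, - 637, - 580,  -  550,- 148, - 445/19 , 305/17, 59, 357/5 , 187, 608, 926 ] 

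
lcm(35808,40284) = 322272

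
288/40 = 36/5 = 7.20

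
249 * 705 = 175545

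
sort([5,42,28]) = [ 5,28,42 ]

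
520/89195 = 104/17839 = 0.01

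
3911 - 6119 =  - 2208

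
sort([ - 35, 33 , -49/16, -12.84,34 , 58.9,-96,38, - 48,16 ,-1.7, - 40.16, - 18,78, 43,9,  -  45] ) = [ - 96,-48, - 45, - 40.16, - 35,-18,-12.84 ,-49/16,-1.7, 9 , 16,33, 34,  38,43,58.9,78 ] 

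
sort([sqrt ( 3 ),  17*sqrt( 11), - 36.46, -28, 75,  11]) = [ - 36.46, - 28, sqrt( 3 ), 11,17*sqrt( 11), 75]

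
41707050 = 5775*7222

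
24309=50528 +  - 26219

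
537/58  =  537/58 =9.26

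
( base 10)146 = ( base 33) 4E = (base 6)402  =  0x92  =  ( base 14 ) A6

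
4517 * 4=18068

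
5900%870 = 680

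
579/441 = 1 + 46/147=1.31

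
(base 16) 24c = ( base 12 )410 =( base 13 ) 363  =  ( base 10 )588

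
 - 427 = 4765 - 5192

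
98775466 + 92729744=191505210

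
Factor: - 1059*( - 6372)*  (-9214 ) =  - 2^3*3^4*17^1*59^1*271^1*353^1 = - 62175592872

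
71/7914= 71/7914= 0.01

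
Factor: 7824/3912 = 2^1= 2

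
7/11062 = 7/11062=0.00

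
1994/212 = 997/106= 9.41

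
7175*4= 28700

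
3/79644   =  1/26548=0.00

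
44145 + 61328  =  105473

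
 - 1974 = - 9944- - 7970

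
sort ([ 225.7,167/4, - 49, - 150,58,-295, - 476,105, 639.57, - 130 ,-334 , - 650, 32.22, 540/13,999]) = [ - 650, - 476,  -  334,-295, - 150, - 130,-49 , 32.22,540/13,167/4 , 58,105,225.7,639.57, 999 ]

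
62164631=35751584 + 26413047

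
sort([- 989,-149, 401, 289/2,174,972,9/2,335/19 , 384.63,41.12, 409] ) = [ - 989, - 149, 9/2,335/19, 41.12,289/2,174,384.63, 401, 409,972 ] 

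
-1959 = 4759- 6718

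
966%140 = 126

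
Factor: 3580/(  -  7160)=  -  2^( - 1 ) = - 1/2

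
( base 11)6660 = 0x224a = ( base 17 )1d66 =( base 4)2021022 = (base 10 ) 8778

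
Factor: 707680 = 2^5 * 5^1*4423^1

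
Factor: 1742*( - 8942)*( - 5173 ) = 2^2*7^1*13^1*17^1*67^1*263^1*739^1 = 80579634772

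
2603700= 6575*396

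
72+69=141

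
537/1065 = 179/355 = 0.50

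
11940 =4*2985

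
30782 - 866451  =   - 835669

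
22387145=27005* 829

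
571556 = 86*6646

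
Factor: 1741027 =19^1*43^1*2131^1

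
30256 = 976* 31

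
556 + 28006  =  28562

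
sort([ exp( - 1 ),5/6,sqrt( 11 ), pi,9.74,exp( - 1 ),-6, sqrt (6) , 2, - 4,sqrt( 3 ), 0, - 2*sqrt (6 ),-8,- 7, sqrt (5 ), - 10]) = [ -10,-8, - 7, - 6 , -2*sqrt( 6 ), - 4,  0,exp( - 1), exp(-1),5/6,  sqrt( 3),2, sqrt( 5 ),  sqrt( 6 ), pi,sqrt( 11 ),9.74 ]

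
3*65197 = 195591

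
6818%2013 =779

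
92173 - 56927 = 35246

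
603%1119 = 603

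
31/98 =31/98 = 0.32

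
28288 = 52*544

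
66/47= 1 + 19/47 = 1.40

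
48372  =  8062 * 6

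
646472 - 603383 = 43089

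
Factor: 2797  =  2797^1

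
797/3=797/3 = 265.67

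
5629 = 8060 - 2431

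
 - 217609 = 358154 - 575763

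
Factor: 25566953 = 271^1*94343^1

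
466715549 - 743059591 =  -276344042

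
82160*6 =492960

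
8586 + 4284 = 12870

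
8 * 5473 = 43784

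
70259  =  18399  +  51860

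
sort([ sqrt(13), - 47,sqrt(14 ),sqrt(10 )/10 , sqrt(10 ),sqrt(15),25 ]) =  [ - 47, sqrt(10) /10, sqrt(10 ),sqrt(13), sqrt (14 ),sqrt(15 ), 25 ]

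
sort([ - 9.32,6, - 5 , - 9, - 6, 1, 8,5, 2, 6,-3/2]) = [- 9.32, -9 ,-6, - 5, - 3/2,1, 2,5,6, 6, 8]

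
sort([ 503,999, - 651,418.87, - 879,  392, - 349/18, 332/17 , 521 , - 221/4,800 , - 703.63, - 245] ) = [ - 879,-703.63, - 651,  -  245, - 221/4, - 349/18,332/17, 392,418.87, 503, 521,800,  999 ] 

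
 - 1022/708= - 2 + 197/354 = -1.44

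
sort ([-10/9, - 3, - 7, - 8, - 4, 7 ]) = [- 8,  -  7 , - 4, - 3, - 10/9, 7 ]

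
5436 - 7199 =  - 1763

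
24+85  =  109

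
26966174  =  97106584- 70140410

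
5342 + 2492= 7834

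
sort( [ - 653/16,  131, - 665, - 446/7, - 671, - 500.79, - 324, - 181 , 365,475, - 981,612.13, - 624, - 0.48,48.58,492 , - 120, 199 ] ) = [ - 981, - 671, - 665, - 624, - 500.79, - 324, -181, - 120, - 446/7, - 653/16, - 0.48, 48.58, 131, 199, 365, 475,492, 612.13 ]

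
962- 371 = 591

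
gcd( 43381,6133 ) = 1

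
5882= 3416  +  2466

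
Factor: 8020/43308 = 3^( - 3)*5^1 = 5/27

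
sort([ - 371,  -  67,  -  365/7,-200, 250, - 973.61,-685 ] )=[ - 973.61, - 685, - 371  , - 200, - 67, - 365/7,250]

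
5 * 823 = 4115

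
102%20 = 2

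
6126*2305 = 14120430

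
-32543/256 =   -  32543/256 = -127.12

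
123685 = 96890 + 26795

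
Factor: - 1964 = -2^2*491^1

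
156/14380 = 39/3595 = 0.01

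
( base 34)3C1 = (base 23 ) 77d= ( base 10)3877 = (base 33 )3IG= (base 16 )F25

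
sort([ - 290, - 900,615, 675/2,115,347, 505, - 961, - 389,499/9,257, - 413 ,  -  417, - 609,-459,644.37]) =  [ - 961, - 900, -609, - 459, - 417,  -  413, - 389, - 290,499/9 , 115,  257,675/2, 347, 505,615, 644.37]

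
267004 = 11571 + 255433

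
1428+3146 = 4574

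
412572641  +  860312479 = 1272885120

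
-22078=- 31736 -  - 9658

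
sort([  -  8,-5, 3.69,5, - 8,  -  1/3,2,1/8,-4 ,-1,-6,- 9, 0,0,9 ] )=[  -  9,-8, - 8, - 6,  -  5,-4,-1, - 1/3, 0, 0,1/8,2, 3.69,  5,9] 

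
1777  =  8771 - 6994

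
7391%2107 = 1070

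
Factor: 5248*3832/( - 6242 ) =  - 10055168/3121  =  -2^9*  41^1* 479^1*3121^( - 1 )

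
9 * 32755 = 294795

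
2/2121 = 2/2121 = 0.00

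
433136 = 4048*107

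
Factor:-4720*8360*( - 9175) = 2^7 *5^4*11^1*19^1 * 59^1*367^1 = 362038160000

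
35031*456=15974136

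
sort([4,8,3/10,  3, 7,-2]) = [ - 2, 3/10,3,4,  7, 8 ] 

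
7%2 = 1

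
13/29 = 13/29=0.45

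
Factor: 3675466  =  2^1 * 1837733^1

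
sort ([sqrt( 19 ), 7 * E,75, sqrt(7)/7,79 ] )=[sqrt (7) /7,sqrt (19), 7*E , 75, 79 ] 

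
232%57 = 4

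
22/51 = 22/51 =0.43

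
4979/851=4979/851 = 5.85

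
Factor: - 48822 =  - 2^1*3^1 * 79^1*103^1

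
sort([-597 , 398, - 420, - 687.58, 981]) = [ - 687.58, - 597, - 420,398,981] 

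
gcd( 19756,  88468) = 4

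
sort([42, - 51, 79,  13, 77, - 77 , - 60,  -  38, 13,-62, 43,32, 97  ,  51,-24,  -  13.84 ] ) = [-77, - 62,  -  60,  -  51, - 38, - 24, - 13.84,13,  13,32,42, 43 , 51,77,79, 97]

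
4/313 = 4/313 = 0.01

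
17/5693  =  17/5693= 0.00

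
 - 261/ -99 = 29/11=2.64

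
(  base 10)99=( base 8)143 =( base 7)201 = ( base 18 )59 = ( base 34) 2V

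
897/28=32+1/28 = 32.04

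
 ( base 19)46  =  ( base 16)52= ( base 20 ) 42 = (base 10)82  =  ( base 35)2C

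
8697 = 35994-27297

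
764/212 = 3 + 32/53 = 3.60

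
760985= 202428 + 558557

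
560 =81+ 479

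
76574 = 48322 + 28252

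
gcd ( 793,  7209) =1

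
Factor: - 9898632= - 2^3*3^3*45827^1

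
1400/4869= 1400/4869   =  0.29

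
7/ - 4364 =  - 1 + 4357/4364 = - 0.00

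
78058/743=105 + 43/743 = 105.06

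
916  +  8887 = 9803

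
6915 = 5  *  1383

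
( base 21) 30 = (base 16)3F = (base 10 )63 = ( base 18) 39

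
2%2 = 0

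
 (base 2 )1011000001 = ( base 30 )NF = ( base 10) 705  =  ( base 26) 113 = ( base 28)p5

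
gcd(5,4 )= 1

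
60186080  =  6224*9670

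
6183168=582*10624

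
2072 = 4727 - 2655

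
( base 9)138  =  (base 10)116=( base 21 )5B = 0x74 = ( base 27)48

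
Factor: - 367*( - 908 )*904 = 301245344 = 2^5*113^1*227^1*367^1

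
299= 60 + 239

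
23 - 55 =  - 32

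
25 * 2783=69575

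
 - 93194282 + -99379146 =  - 192573428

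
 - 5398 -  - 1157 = -4241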